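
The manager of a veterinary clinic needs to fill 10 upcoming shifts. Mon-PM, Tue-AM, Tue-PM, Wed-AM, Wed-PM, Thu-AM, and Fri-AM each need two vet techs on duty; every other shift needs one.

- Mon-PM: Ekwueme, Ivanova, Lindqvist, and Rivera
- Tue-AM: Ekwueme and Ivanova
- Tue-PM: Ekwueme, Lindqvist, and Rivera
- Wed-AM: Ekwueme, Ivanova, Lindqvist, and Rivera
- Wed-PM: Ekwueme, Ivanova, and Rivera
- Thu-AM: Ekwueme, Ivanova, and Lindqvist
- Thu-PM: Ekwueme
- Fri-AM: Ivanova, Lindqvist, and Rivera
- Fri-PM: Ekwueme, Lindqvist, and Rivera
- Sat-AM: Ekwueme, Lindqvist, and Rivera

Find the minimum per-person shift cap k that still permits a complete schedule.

With 4 vet techs and 17 worker-slots to fill, someone must work at least ⌈17/4⌉ = 5 shifts, so k ≥ 5.
k = 5 works: Mon-PM→Ivanova+Rivera, Tue-AM→Ekwueme+Ivanova, Tue-PM→Ekwueme+Lindqvist, Wed-AM→Lindqvist+Rivera, Wed-PM→Ekwueme+Ivanova, Thu-AM→Ekwueme+Ivanova, Thu-PM→Ekwueme, Fri-AM→Ivanova+Lindqvist, Fri-PM→Lindqvist, Sat-AM→Lindqvist.
Loads: Ekwueme 5, Ivanova 5, Lindqvist 5, Rivera 2 — all ≤ 5.

5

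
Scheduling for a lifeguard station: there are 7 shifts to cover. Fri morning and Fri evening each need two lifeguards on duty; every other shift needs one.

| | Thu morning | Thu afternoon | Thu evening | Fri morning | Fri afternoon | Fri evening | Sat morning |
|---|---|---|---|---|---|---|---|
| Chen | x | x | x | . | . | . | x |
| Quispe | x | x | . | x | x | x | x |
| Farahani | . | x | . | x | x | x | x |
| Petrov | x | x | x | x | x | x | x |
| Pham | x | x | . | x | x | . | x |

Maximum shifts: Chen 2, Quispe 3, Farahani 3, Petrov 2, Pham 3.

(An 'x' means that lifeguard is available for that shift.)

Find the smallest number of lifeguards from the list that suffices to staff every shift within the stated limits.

4

9 slots to fill and no one can take more than 3, so at least ⌈9/3⌉ = 3 lifeguards are needed.
No set of 3 lifeguards can cover every shift (each such set leaves at least one shift with no one available or exceeds a cap).
Chen, Quispe, Farahani, and Petrov alone can cover everything: Thu morning→Chen, Thu afternoon→Farahani, Thu evening→Chen, Fri morning→Quispe+Farahani, Fri afternoon→Quispe, Fri evening→Quispe+Farahani, Sat morning→Petrov.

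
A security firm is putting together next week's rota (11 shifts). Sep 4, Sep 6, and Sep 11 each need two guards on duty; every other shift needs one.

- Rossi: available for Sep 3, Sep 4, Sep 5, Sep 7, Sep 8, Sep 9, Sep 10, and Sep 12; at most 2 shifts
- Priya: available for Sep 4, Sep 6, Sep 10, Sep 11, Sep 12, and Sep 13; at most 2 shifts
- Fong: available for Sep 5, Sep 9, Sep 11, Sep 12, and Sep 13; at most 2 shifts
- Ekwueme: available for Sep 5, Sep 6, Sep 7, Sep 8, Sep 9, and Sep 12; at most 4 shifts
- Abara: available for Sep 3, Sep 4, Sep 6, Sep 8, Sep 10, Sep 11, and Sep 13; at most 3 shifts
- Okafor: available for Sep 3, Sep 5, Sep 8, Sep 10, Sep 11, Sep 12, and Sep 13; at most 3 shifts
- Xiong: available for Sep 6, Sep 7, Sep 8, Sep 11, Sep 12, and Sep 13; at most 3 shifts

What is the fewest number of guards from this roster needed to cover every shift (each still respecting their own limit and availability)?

14 slots to fill and no one can take more than 4, so at least ⌈14/4⌉ = 4 guards are needed.
Any 4 guards together have capacity at most 4+3+3+3 = 13 < 14 slots, so 4 can never suffice.
Rossi, Priya, Ekwueme, Abara, and Okafor alone can cover everything: Sep 3→Abara, Sep 4→Priya+Abara, Sep 5→Ekwueme, Sep 6→Priya+Ekwueme, Sep 7→Rossi, Sep 8→Ekwueme, Sep 9→Rossi, Sep 10→Okafor, Sep 11→Abara+Okafor, Sep 12→Ekwueme, Sep 13→Okafor.

5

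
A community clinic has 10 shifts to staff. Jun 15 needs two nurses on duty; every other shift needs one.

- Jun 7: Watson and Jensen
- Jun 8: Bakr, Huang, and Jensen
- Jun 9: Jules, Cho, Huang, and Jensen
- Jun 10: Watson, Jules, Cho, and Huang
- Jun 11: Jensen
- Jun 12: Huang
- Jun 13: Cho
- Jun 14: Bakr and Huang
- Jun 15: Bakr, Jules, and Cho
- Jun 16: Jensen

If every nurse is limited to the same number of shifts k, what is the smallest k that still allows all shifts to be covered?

With 6 nurses and 11 worker-slots to fill, someone must work at least ⌈11/6⌉ = 2 shifts, so k ≥ 2.
k = 2 works: Jun 7→Watson, Jun 8→Bakr, Jun 9→Jules, Jun 10→Watson, Jun 11→Jensen, Jun 12→Huang, Jun 13→Cho, Jun 14→Bakr, Jun 15→Jules+Cho, Jun 16→Jensen.
Loads: Bakr 2, Watson 2, Jules 2, Cho 2, Huang 1, Jensen 2 — all ≤ 2.

2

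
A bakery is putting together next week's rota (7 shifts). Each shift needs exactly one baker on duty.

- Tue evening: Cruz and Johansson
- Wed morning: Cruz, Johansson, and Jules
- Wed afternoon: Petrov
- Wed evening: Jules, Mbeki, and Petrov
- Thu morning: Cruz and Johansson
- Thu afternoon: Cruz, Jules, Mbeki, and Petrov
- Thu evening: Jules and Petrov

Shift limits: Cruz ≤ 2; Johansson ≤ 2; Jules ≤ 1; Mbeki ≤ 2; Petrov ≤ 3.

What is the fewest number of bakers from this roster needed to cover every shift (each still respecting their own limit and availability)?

3

7 slots to fill and no one can take more than 3, so at least ⌈7/3⌉ = 3 bakers are needed.
Cruz, Johansson, and Petrov alone can cover everything: Tue evening→Cruz, Wed morning→Johansson, Wed afternoon→Petrov, Wed evening→Petrov, Thu morning→Johansson, Thu afternoon→Cruz, Thu evening→Petrov.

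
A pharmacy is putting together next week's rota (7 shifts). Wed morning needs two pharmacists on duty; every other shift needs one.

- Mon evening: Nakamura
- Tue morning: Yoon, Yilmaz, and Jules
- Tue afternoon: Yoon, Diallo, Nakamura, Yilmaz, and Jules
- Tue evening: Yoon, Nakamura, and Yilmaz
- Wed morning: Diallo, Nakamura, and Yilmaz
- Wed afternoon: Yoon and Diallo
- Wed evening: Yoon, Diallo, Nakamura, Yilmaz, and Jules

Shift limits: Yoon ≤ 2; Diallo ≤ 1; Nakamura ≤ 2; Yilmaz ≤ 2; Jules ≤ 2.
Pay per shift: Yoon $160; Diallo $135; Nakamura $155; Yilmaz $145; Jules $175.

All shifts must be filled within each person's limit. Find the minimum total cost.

$1230

Mon evening can only be covered by Nakamura, so that assignment is forced.
Picking the cheapest available pharmacist for each shift independently would cost $1130, but that ignores the shift limits.
An optimal schedule: Mon evening→Nakamura, Tue morning→Yoon, Tue afternoon→Yilmaz, Tue evening→Nakamura, Wed morning→Diallo+Yilmaz, Wed afternoon→Yoon, Wed evening→Jules.
Total: 155 + 160 + 145 + 155 + 135 + 145 + 160 + 175 = $1230.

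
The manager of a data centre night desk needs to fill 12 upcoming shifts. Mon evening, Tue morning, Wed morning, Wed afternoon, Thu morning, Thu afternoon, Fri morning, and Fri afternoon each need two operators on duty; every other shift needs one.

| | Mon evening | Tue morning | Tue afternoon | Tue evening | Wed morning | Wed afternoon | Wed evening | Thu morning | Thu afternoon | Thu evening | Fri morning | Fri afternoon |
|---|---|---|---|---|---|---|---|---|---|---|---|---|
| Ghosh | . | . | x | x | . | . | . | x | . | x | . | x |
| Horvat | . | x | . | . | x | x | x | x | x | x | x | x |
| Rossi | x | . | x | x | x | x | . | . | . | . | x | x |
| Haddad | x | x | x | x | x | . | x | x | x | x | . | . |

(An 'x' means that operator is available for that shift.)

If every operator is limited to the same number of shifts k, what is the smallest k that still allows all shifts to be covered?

With 4 operators and 20 worker-slots to fill, someone must work at least ⌈20/4⌉ = 5 shifts, so k ≥ 5.
k = 5 works: Mon evening→Rossi+Haddad, Tue morning→Horvat+Haddad, Tue afternoon→Ghosh, Tue evening→Ghosh, Wed morning→Rossi+Haddad, Wed afternoon→Horvat+Rossi, Wed evening→Horvat, Thu morning→Ghosh+Haddad, Thu afternoon→Horvat+Haddad, Thu evening→Ghosh, Fri morning→Horvat+Rossi, Fri afternoon→Ghosh+Rossi.
Loads: Ghosh 5, Horvat 5, Rossi 5, Haddad 5 — all ≤ 5.

5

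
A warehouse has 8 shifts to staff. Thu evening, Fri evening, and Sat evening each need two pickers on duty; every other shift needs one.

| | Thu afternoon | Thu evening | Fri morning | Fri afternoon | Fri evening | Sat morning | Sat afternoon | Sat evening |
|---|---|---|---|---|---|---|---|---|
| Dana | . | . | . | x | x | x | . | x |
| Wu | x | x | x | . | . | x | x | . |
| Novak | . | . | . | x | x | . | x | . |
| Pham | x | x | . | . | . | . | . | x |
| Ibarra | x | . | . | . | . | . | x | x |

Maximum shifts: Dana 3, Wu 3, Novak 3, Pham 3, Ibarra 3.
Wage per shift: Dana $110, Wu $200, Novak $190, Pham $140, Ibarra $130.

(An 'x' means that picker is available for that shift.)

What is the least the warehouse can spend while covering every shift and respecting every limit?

Thu evening can only be covered by Wu and Pham, so that assignment is forced.
Fri morning can only be covered by Wu, so that assignment is forced.
Fri evening can only be covered by Dana and Novak, so that assignment is forced.
Picking the cheapest available picker for each shift independently would cost $1560, but that ignores the shift limits.
An optimal schedule: Thu afternoon→Ibarra, Thu evening→Pham+Wu, Fri morning→Wu, Fri afternoon→Dana, Fri evening→Dana+Novak, Sat morning→Dana, Sat afternoon→Ibarra, Sat evening→Ibarra+Pham.
Total: 130 + 140 + 200 + 200 + 110 + 110 + 190 + 110 + 130 + 130 + 140 = $1590.

$1590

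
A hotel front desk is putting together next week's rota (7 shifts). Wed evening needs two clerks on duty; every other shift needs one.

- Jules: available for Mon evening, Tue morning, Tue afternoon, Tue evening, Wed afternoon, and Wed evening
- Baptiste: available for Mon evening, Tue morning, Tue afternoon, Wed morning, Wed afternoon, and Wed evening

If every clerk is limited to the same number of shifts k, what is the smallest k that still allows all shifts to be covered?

4

With 2 clerks and 8 worker-slots to fill, someone must work at least ⌈8/2⌉ = 4 shifts, so k ≥ 4.
k = 4 works: Mon evening→Jules, Tue morning→Jules, Tue afternoon→Baptiste, Tue evening→Jules, Wed morning→Baptiste, Wed afternoon→Baptiste, Wed evening→Jules+Baptiste.
Loads: Jules 4, Baptiste 4 — all ≤ 4.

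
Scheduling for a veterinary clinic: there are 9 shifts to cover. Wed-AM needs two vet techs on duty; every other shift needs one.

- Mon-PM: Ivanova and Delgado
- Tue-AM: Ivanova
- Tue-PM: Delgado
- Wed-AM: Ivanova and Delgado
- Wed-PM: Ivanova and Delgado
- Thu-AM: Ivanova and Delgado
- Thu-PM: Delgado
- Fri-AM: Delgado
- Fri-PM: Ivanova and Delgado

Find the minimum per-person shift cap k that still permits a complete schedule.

5

With 2 vet techs and 10 worker-slots to fill, someone must work at least ⌈10/2⌉ = 5 shifts, so k ≥ 5.
k = 5 works: Mon-PM→Ivanova, Tue-AM→Ivanova, Tue-PM→Delgado, Wed-AM→Ivanova+Delgado, Wed-PM→Ivanova, Thu-AM→Ivanova, Thu-PM→Delgado, Fri-AM→Delgado, Fri-PM→Delgado.
Loads: Ivanova 5, Delgado 5 — all ≤ 5.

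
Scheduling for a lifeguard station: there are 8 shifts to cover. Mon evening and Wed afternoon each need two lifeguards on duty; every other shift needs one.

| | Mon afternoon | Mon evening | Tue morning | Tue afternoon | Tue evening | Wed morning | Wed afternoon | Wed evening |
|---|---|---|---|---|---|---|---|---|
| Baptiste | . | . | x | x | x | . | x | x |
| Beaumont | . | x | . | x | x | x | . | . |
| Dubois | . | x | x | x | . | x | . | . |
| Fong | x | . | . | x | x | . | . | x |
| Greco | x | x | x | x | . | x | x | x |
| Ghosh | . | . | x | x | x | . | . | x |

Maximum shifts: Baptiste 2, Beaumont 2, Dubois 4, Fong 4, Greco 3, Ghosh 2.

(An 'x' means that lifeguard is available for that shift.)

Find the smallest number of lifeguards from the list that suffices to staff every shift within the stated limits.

10 slots to fill and no one can take more than 4, so at least ⌈10/4⌉ = 3 lifeguards are needed.
No set of 3 lifeguards can cover every shift (each such set leaves at least one shift with no one available or exceeds a cap).
Baptiste, Beaumont, Dubois, and Greco alone can cover everything: Mon afternoon→Greco, Mon evening→Beaumont+Dubois, Tue morning→Dubois, Tue afternoon→Dubois, Tue evening→Baptiste, Wed morning→Beaumont, Wed afternoon→Baptiste+Greco, Wed evening→Greco.

4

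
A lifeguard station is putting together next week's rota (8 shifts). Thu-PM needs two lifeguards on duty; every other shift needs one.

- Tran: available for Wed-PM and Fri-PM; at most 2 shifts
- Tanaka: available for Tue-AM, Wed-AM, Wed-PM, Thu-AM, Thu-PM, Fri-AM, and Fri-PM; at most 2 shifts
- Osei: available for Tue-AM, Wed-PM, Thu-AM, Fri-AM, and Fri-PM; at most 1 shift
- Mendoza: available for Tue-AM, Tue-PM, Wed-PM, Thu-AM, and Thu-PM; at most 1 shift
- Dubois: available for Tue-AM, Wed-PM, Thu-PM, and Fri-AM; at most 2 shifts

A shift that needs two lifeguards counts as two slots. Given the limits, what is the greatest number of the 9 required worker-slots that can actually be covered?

Total capacity across all lifeguards is 2+2+1+1+2 = 8, and 9 slots are needed, so at most 8 can be filled.
An assignment achieving 8: Tue-AM→Dubois, Tue-PM→Mendoza, Wed-AM→Tanaka, Wed-PM→Tran, Thu-AM→Tanaka, Thu-PM→Dubois, Fri-AM→Osei, Fri-PM→Tran.
Loads: Tran 2/2, Tanaka 2/2, Osei 1/1, Mendoza 1/1, Dubois 2/2.

8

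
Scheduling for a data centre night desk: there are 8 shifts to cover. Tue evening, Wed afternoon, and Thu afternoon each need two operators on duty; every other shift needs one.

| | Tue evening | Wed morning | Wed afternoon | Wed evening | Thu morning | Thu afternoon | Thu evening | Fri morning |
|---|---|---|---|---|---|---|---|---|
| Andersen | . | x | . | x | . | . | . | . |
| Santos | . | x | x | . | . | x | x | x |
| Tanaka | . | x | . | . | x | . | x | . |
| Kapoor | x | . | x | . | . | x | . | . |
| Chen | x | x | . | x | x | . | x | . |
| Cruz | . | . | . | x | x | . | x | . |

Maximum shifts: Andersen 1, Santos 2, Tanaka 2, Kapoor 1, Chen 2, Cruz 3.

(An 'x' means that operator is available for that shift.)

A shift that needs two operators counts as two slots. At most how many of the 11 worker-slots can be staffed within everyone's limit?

Total capacity across all operators is 1+2+2+1+2+3 = 11, and 11 slots are needed, so at most 11 can be filled.
Shifts {Tue evening, Wed afternoon} need 4 slots but only Santos, Kapoor, and Chen are available for them, supplying at most 3 — so at least 1 slot must go unfilled.
An assignment achieving 8: Tue evening→Kapoor+Chen, Wed morning→Tanaka, Wed afternoon→Santos, Wed evening→Andersen, Thu morning→Tanaka, Thu evening→Chen, Fri morning→Santos.
Loads: Andersen 1/1, Santos 2/2, Tanaka 2/2, Kapoor 1/1, Chen 2/2, Cruz 0/3.

8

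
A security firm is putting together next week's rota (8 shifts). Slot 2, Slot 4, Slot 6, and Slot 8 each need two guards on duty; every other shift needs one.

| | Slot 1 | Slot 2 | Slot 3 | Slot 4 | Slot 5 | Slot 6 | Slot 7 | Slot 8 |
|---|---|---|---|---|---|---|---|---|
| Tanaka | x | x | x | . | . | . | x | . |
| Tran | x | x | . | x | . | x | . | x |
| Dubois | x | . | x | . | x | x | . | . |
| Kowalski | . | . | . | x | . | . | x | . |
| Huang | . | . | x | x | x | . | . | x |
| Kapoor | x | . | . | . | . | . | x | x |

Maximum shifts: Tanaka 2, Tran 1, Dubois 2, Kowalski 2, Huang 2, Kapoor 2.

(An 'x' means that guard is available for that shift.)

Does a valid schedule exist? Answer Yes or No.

No

Shifts {Slot 2, Slot 6} need 4 worker-slots in total, but the guards available for any of those shifts (Tanaka, Tran, and Dubois) can supply at most 3 among them. So no valid schedule exists.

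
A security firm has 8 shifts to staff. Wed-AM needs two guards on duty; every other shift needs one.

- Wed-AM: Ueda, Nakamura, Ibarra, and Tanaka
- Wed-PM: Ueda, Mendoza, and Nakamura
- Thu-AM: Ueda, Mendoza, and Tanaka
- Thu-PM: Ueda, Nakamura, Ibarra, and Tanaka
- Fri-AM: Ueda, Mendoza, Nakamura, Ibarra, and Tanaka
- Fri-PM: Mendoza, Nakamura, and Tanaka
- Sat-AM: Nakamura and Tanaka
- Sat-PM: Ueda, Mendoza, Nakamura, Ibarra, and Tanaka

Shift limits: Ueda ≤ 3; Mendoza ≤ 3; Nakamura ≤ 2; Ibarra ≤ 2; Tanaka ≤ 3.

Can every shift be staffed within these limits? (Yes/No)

Yes

One valid schedule: Wed-AM→Nakamura+Ibarra, Wed-PM→Ueda, Thu-AM→Ueda, Thu-PM→Ueda, Fri-AM→Mendoza, Fri-PM→Mendoza, Sat-AM→Nakamura, Sat-PM→Mendoza.
Loads: Ueda 3/3, Mendoza 3/3, Nakamura 2/2, Ibarra 1/2, Tanaka 0/3 — all within limits.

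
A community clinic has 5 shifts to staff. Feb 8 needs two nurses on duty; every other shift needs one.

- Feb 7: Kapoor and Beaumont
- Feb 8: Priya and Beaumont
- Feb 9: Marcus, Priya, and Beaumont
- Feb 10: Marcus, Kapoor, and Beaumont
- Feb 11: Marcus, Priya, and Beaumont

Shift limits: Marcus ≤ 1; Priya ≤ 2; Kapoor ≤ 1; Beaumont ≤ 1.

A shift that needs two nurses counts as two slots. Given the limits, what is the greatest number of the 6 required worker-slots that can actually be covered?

5

Total capacity across all nurses is 1+2+1+1 = 5, and 6 slots are needed, so at most 5 can be filled.
An assignment achieving 5: Feb 7→Kapoor, Feb 8→Priya+Beaumont, Feb 9→Marcus, Feb 11→Priya.
Loads: Marcus 1/1, Priya 2/2, Kapoor 1/1, Beaumont 1/1.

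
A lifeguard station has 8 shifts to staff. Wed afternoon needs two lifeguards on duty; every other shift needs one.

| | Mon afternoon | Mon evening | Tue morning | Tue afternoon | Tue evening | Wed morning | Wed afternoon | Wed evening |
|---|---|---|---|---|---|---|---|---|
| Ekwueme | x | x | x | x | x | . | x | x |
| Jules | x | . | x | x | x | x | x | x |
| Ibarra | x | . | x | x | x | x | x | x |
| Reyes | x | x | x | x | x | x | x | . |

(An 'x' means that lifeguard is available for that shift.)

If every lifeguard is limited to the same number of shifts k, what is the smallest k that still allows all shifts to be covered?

With 4 lifeguards and 9 worker-slots to fill, someone must work at least ⌈9/4⌉ = 3 shifts, so k ≥ 3.
k = 3 works: Mon afternoon→Ekwueme, Mon evening→Ekwueme, Tue morning→Jules, Tue afternoon→Jules, Tue evening→Ibarra, Wed morning→Jules, Wed afternoon→Ibarra+Reyes, Wed evening→Ekwueme.
Loads: Ekwueme 3, Jules 3, Ibarra 2, Reyes 1 — all ≤ 3.

3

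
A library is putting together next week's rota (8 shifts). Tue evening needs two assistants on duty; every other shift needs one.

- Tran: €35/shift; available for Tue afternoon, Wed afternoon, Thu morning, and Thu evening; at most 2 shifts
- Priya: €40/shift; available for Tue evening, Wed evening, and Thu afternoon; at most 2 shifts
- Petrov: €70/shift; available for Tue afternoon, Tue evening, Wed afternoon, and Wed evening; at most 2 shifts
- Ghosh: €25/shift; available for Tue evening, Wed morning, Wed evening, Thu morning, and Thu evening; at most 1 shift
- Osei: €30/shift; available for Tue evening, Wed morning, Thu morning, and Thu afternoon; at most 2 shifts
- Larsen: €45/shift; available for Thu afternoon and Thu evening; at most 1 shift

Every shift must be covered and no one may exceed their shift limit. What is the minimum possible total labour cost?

€350

Picking the cheapest available assistant for each shift independently would cost €255, but that ignores the shift limits.
An optimal schedule: Tue afternoon→Tran, Tue evening→Petrov+Osei, Wed morning→Ghosh, Wed afternoon→Tran, Wed evening→Priya, Thu morning→Osei, Thu afternoon→Priya, Thu evening→Larsen.
Total: 35 + 70 + 30 + 25 + 35 + 40 + 30 + 40 + 45 = €350.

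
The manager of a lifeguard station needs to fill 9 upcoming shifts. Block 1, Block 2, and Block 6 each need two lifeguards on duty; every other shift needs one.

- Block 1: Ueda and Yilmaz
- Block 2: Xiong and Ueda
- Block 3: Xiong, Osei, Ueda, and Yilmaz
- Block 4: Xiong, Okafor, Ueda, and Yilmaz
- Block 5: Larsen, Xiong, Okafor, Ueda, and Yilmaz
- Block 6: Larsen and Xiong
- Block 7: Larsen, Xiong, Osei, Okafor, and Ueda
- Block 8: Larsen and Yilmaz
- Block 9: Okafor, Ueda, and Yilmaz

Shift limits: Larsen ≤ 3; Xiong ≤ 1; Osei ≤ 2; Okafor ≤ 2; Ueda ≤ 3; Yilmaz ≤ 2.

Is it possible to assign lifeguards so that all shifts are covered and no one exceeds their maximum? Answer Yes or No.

Total capacity is 13 and 12 slots are needed, so capacity alone doesn't rule it out.
Shifts {Block 2, Block 6} need 4 worker-slots in total, but the lifeguards available for any of those shifts (Larsen, Xiong, and Ueda) can supply at most 3 among them. So no valid schedule exists.

No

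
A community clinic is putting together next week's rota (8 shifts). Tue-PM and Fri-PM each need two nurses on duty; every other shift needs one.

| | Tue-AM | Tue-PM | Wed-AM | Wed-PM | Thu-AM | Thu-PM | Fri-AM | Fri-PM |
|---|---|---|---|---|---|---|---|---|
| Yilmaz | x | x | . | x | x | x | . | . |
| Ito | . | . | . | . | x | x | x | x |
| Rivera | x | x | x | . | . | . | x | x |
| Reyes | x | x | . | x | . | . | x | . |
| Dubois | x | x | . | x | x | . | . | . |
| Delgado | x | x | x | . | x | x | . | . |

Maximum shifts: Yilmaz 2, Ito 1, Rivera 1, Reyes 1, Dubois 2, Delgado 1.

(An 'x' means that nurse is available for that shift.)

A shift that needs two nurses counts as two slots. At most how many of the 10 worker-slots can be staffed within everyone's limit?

Total capacity across all nurses is 2+1+1+1+2+1 = 8, and 10 slots are needed, so at most 8 can be filled.
An assignment achieving 8: Tue-AM→Dubois, Tue-PM→Delgado, Wed-AM→Rivera, Wed-PM→Yilmaz, Thu-AM→Dubois, Thu-PM→Yilmaz, Fri-AM→Reyes, Fri-PM→Ito.
Loads: Yilmaz 2/2, Ito 1/1, Rivera 1/1, Reyes 1/1, Dubois 2/2, Delgado 1/1.

8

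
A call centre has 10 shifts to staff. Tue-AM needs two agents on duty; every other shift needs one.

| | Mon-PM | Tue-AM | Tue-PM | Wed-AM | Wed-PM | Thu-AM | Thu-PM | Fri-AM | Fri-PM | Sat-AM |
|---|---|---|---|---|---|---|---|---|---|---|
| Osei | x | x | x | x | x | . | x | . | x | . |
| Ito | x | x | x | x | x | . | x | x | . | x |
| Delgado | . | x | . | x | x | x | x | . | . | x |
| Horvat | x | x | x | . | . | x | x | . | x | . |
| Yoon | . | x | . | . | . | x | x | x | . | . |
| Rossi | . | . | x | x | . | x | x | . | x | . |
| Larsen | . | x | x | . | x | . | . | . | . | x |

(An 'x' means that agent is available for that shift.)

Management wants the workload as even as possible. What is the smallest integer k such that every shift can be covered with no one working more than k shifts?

2

With 7 agents and 11 worker-slots to fill, someone must work at least ⌈11/7⌉ = 2 shifts, so k ≥ 2.
k = 2 works: Mon-PM→Osei, Tue-AM→Yoon+Larsen, Tue-PM→Horvat, Wed-AM→Delgado, Wed-PM→Delgado, Thu-AM→Horvat, Thu-PM→Yoon, Fri-AM→Ito, Fri-PM→Osei, Sat-AM→Ito.
Loads: Osei 2, Ito 2, Delgado 2, Horvat 2, Yoon 2, Rossi 0, Larsen 1 — all ≤ 2.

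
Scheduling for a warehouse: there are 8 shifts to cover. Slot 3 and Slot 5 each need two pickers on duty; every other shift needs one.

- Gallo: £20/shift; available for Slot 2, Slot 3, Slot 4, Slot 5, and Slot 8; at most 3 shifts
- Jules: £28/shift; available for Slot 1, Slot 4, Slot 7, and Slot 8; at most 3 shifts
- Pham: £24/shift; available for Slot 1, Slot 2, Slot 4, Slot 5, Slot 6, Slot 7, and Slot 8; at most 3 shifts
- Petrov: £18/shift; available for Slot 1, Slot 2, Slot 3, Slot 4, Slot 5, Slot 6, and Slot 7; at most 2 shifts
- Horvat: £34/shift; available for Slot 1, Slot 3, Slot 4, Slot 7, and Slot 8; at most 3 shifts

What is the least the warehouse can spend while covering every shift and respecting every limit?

Picking the cheapest available picker for each shift independently would cost £186, but that ignores the shift limits.
An optimal schedule: Slot 1→Pham, Slot 2→Gallo, Slot 3→Petrov+Gallo, Slot 4→Jules, Slot 5→Gallo+Pham, Slot 6→Petrov, Slot 7→Pham, Slot 8→Jules.
Total: 24 + 20 + 18 + 20 + 28 + 20 + 24 + 18 + 24 + 28 = £224.

£224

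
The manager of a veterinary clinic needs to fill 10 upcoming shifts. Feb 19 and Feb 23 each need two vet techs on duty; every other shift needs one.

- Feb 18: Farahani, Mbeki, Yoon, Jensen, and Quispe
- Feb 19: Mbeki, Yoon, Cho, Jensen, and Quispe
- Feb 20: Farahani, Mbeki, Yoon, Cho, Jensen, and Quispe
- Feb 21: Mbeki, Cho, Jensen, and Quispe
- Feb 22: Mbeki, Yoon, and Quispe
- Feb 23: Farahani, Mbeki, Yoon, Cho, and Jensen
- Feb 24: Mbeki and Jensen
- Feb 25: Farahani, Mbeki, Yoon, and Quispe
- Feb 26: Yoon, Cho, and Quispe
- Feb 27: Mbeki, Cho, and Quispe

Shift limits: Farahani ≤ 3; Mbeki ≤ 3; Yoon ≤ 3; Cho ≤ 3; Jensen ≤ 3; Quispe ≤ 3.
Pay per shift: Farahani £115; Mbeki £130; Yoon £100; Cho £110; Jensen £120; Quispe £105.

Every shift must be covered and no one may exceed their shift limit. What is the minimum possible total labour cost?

Picking the cheapest available vet tech for each shift independently would cost £1245, but that ignores the shift limits.
An optimal schedule: Feb 18→Farahani, Feb 19→Quispe+Cho, Feb 20→Cho, Feb 21→Quispe, Feb 22→Yoon, Feb 23→Cho+Farahani, Feb 24→Jensen, Feb 25→Yoon, Feb 26→Yoon, Feb 27→Quispe.
Total: 115 + 105 + 110 + 110 + 105 + 100 + 110 + 115 + 120 + 100 + 100 + 105 = £1295.

£1295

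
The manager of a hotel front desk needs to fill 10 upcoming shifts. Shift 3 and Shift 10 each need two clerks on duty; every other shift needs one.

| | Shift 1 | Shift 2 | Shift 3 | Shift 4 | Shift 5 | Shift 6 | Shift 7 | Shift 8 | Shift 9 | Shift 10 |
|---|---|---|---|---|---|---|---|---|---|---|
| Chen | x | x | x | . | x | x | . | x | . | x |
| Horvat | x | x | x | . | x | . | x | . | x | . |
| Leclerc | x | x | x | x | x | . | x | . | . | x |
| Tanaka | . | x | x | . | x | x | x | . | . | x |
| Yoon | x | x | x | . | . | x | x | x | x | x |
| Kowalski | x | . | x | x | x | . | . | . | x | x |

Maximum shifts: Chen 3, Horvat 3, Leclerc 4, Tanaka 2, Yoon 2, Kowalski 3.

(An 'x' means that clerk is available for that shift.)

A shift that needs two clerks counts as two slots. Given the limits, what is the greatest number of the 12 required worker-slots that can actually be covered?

Total capacity across all clerks is 3+3+4+2+2+3 = 17, and 12 slots are needed, so at most 12 can be filled.
An assignment achieving 12: Shift 1→Chen, Shift 2→Horvat, Shift 3→Leclerc+Tanaka, Shift 4→Leclerc, Shift 5→Leclerc, Shift 6→Chen, Shift 7→Horvat, Shift 8→Chen, Shift 9→Horvat, Shift 10→Leclerc+Tanaka.
Loads: Chen 3/3, Horvat 3/3, Leclerc 4/4, Tanaka 2/2, Yoon 0/2, Kowalski 0/3.

12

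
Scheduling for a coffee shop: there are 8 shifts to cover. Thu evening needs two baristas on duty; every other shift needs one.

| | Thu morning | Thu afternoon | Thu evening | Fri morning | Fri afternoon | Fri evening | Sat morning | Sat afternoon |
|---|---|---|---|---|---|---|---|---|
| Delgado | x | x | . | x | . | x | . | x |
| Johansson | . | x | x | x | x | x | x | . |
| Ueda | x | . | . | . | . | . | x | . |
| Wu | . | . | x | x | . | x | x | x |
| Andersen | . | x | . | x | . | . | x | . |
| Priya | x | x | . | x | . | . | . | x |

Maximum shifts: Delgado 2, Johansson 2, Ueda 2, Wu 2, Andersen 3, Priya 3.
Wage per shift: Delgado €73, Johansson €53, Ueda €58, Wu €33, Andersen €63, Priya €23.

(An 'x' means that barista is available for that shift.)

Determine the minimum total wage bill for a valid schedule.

€357

Thu evening can only be covered by Johansson and Wu, so that assignment is forced.
Fri afternoon can only be covered by Johansson, so that assignment is forced.
Picking the cheapest available barista for each shift independently would cost €297, but that ignores the shift limits.
An optimal schedule: Thu morning→Ueda, Thu afternoon→Priya, Thu evening→Wu+Johansson, Fri morning→Priya, Fri afternoon→Johansson, Fri evening→Wu, Sat morning→Ueda, Sat afternoon→Priya.
Total: 58 + 23 + 33 + 53 + 23 + 53 + 33 + 58 + 23 = €357.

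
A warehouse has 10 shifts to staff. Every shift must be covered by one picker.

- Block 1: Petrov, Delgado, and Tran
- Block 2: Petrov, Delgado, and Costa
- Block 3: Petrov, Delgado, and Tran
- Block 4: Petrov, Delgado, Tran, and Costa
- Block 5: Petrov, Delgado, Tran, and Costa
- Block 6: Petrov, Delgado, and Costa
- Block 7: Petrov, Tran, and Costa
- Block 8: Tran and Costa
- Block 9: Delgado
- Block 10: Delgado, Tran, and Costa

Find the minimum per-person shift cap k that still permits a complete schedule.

With 4 pickers and 10 worker-slots to fill, someone must work at least ⌈10/4⌉ = 3 shifts, so k ≥ 3.
k = 3 works: Block 1→Petrov, Block 2→Petrov, Block 3→Petrov, Block 4→Tran, Block 5→Costa, Block 6→Delgado, Block 7→Tran, Block 8→Tran, Block 9→Delgado, Block 10→Delgado.
Loads: Petrov 3, Delgado 3, Tran 3, Costa 1 — all ≤ 3.

3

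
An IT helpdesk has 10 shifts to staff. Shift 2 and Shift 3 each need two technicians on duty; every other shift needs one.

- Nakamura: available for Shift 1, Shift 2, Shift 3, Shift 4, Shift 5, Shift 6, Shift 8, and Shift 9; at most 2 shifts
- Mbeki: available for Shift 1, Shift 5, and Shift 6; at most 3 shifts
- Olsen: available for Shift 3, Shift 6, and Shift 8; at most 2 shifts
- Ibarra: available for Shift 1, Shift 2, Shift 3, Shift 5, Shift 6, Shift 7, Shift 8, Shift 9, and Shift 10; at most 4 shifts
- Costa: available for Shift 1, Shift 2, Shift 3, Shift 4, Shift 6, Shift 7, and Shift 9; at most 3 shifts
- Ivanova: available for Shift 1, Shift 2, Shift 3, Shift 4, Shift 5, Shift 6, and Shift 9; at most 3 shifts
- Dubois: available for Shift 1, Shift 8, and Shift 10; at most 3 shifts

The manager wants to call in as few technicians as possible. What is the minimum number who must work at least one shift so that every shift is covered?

12 slots to fill and no one can take more than 4, so at least ⌈12/4⌉ = 3 technicians are needed.
Any 3 technicians together have capacity at most 4+3+3 = 10 < 12 slots, so 3 can never suffice.
Nakamura, Mbeki, Ibarra, and Costa alone can cover everything: Shift 1→Mbeki, Shift 2→Ibarra+Costa, Shift 3→Ibarra+Costa, Shift 4→Nakamura, Shift 5→Mbeki, Shift 6→Mbeki, Shift 7→Ibarra, Shift 8→Nakamura, Shift 9→Costa, Shift 10→Ibarra.

4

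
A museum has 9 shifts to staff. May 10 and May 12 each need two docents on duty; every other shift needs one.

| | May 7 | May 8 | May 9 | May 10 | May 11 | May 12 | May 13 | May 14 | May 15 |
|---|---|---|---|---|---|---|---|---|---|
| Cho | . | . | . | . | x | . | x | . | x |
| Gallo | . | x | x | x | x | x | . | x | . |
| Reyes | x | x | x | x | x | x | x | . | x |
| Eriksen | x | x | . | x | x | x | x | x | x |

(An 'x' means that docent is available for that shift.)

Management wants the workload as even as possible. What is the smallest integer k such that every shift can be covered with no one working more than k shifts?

With 4 docents and 11 worker-slots to fill, someone must work at least ⌈11/4⌉ = 3 shifts, so k ≥ 3.
k = 3 works: May 7→Reyes, May 8→Gallo, May 9→Gallo, May 10→Reyes+Eriksen, May 11→Cho, May 12→Reyes+Eriksen, May 13→Cho, May 14→Gallo, May 15→Cho.
Loads: Cho 3, Gallo 3, Reyes 3, Eriksen 2 — all ≤ 3.

3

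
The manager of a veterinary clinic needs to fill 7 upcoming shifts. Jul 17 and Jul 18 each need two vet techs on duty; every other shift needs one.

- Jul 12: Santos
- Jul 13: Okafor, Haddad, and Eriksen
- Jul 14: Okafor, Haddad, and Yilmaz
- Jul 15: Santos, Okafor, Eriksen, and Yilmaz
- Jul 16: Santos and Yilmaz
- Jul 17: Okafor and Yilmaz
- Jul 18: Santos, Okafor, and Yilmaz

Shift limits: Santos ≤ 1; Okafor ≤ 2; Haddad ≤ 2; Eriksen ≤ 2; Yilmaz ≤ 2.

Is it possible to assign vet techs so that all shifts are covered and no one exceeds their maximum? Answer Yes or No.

No

Total capacity is 9 and 9 slots are needed, so capacity alone doesn't rule it out.
Shifts {Jul 12, Jul 16, Jul 17, Jul 18} need 6 worker-slots in total, but the vet techs available for any of those shifts (Santos, Okafor, and Yilmaz) can supply at most 5 among them. So no valid schedule exists.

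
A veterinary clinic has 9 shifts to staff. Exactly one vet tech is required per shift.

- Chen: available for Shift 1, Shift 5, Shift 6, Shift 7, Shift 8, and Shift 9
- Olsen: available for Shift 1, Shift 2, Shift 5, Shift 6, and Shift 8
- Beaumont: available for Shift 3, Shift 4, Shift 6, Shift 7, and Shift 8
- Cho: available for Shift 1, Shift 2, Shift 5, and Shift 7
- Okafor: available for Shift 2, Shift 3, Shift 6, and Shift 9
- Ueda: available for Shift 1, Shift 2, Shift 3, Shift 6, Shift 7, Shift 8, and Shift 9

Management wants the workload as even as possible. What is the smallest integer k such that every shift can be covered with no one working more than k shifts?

With 6 vet techs and 9 worker-slots to fill, someone must work at least ⌈9/6⌉ = 2 shifts, so k ≥ 2.
k = 2 works: Shift 1→Olsen, Shift 2→Olsen, Shift 3→Beaumont, Shift 4→Beaumont, Shift 5→Chen, Shift 6→Okafor, Shift 7→Cho, Shift 8→Ueda, Shift 9→Chen.
Loads: Chen 2, Olsen 2, Beaumont 2, Cho 1, Okafor 1, Ueda 1 — all ≤ 2.

2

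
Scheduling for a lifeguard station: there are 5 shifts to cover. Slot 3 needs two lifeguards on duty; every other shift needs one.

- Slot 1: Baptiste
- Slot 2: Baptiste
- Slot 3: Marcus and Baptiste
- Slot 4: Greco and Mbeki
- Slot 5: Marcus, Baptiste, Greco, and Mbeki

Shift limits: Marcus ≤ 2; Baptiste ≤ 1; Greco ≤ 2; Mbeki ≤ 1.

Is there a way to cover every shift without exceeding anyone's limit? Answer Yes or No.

No

Total capacity is 6 and 6 slots are needed, so capacity alone doesn't rule it out.
Shifts {Slot 1, Slot 2} need 2 worker-slots in total, but the lifeguards available for any of those shifts (Baptiste) can supply at most 1 among them. So no valid schedule exists.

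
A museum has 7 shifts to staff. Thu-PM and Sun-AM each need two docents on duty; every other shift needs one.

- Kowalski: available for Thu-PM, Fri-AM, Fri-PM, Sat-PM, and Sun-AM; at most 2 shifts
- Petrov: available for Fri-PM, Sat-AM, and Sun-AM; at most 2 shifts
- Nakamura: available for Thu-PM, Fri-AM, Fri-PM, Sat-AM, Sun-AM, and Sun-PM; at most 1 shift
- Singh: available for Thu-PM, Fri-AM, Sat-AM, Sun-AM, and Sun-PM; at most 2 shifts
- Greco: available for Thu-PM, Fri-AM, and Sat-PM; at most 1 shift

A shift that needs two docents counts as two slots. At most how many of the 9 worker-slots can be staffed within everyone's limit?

8

Total capacity across all docents is 2+2+1+2+1 = 8, and 9 slots are needed, so at most 8 can be filled.
An assignment achieving 8: Thu-PM→Singh+Greco, Fri-AM→Singh, Fri-PM→Kowalski, Sat-AM→Petrov, Sat-PM→Kowalski, Sun-AM→Petrov, Sun-PM→Nakamura.
Loads: Kowalski 2/2, Petrov 2/2, Nakamura 1/1, Singh 2/2, Greco 1/1.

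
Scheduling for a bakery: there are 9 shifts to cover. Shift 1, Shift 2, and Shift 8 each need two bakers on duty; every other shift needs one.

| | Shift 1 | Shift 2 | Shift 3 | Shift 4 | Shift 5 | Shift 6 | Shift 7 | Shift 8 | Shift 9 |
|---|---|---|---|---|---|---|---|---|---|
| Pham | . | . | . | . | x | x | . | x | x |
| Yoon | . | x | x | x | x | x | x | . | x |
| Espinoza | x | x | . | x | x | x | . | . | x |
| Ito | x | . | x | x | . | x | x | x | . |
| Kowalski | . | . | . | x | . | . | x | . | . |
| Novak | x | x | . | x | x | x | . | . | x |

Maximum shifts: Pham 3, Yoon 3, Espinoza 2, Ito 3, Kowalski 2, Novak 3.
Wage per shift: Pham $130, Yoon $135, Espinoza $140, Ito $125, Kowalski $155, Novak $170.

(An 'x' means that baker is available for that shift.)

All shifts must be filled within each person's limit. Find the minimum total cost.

$1605

Shift 8 can only be covered by Pham and Ito, so that assignment is forced.
Picking the cheapest available baker for each shift independently would cost $1555, but that ignores the shift limits.
An optimal schedule: Shift 1→Ito+Espinoza, Shift 2→Yoon+Espinoza, Shift 3→Ito, Shift 4→Kowalski, Shift 5→Pham, Shift 6→Yoon, Shift 7→Yoon, Shift 8→Ito+Pham, Shift 9→Pham.
Total: 125 + 140 + 135 + 140 + 125 + 155 + 130 + 135 + 135 + 125 + 130 + 130 = $1605.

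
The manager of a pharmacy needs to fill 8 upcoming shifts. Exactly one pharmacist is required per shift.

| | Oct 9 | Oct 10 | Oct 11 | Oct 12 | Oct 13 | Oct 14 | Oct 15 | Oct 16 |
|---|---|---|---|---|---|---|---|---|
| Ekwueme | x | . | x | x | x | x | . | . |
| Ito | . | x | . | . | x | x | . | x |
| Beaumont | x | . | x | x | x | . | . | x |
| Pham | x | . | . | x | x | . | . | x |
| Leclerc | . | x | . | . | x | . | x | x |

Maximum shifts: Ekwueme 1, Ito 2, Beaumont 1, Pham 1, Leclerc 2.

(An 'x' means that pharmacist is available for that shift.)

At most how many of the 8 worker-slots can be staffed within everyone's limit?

Total capacity across all pharmacists is 1+2+1+1+2 = 7, and 8 slots are needed, so at most 7 can be filled.
An assignment achieving 7: Oct 9→Beaumont, Oct 10→Ito, Oct 11→Ekwueme, Oct 12→Pham, Oct 14→Ito, Oct 15→Leclerc, Oct 16→Leclerc.
Loads: Ekwueme 1/1, Ito 2/2, Beaumont 1/1, Pham 1/1, Leclerc 2/2.

7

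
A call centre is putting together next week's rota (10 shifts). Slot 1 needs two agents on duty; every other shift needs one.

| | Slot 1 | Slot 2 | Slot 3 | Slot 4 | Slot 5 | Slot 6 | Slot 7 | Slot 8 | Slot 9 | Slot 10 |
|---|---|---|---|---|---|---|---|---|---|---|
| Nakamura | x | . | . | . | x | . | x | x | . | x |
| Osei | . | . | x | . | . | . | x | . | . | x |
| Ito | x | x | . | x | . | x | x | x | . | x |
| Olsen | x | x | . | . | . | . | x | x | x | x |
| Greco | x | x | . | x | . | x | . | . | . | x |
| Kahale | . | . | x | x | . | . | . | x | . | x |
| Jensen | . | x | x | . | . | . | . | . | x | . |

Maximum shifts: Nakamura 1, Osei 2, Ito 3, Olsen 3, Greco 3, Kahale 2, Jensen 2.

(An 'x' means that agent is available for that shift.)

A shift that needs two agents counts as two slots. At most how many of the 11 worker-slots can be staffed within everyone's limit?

11

Total capacity across all agents is 1+2+3+3+3+2+2 = 16, and 11 slots are needed, so at most 11 can be filled.
An assignment achieving 11: Slot 1→Ito+Olsen, Slot 2→Olsen, Slot 3→Osei, Slot 4→Ito, Slot 5→Nakamura, Slot 6→Ito, Slot 7→Osei, Slot 8→Kahale, Slot 9→Olsen, Slot 10→Greco.
Loads: Nakamura 1/1, Osei 2/2, Ito 3/3, Olsen 3/3, Greco 1/3, Kahale 1/2, Jensen 0/2.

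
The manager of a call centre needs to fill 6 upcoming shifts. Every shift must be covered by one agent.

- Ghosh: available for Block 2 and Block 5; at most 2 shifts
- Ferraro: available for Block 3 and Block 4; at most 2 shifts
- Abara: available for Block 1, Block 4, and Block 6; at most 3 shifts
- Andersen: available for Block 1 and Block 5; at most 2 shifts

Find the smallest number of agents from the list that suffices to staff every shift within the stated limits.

6 slots to fill and no one can take more than 3, so at least ⌈6/3⌉ = 2 agents are needed.
Any 2 agents together have capacity at most 3+2 = 5 < 6 slots, so 2 can never suffice.
Ghosh, Ferraro, and Abara alone can cover everything: Block 1→Abara, Block 2→Ghosh, Block 3→Ferraro, Block 4→Ferraro, Block 5→Ghosh, Block 6→Abara.

3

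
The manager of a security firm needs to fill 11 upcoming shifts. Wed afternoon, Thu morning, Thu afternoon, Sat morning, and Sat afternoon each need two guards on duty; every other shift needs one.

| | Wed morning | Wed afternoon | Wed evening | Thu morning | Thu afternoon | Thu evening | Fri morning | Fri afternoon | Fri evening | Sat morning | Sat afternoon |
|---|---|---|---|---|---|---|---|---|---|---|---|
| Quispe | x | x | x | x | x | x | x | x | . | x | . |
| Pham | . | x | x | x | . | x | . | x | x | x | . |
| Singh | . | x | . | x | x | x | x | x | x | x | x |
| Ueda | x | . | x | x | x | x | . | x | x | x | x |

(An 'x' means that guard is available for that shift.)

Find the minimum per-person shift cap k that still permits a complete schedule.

4

With 4 guards and 16 worker-slots to fill, someone must work at least ⌈16/4⌉ = 4 shifts, so k ≥ 4.
k = 4 works: Wed morning→Quispe, Wed afternoon→Quispe+Pham, Wed evening→Quispe, Thu morning→Singh+Ueda, Thu afternoon→Singh+Ueda, Thu evening→Pham, Fri morning→Quispe, Fri afternoon→Pham, Fri evening→Pham, Sat morning→Singh+Ueda, Sat afternoon→Singh+Ueda.
Loads: Quispe 4, Pham 4, Singh 4, Ueda 4 — all ≤ 4.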